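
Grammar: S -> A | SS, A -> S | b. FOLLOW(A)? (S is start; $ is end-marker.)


$ ∈ FOLLOW(S). For each A -> αBβ: add FIRST(β)\{ε} to FOLLOW(B); if β nullable, add FOLLOW(A).
FOLLOW(A) = {$, b}


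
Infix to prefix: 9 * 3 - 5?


left-to-right (same/higher precedence on left): tree is (- (* 9 3) 5)
Prefix: - * 9 3 5


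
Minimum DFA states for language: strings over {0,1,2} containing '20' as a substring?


KMP-style automaton: 2 progress states + 1 absorbing accept = 3
Minimal DFA: 3 states


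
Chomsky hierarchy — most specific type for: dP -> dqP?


LHS has context (more than one symbol) and |LHS| ≤ |RHS|
Classification: Type 1 (Context-Sensitive)


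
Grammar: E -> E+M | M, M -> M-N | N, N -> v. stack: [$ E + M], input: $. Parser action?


handle 'E+M' on top; lookahead ∈ FOLLOW(E) = {+, $}
Action: reduce (E -> E+M)


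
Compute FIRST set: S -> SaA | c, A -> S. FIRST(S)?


Per alternative of S: FIRST(SaA) = {c}; FIRST(c) = {c}
FIRST(S) = {c}


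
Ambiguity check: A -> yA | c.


right-linear, alternatives start with distinct terminals 'y' vs 'c': unique leftmost derivation
Unambiguous


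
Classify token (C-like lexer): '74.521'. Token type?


Pattern: digits with a decimal point
Type: FLOAT_LITERAL


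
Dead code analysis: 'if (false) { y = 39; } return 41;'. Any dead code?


condition is constant false, so the whole block is unreachable
Dead: 'if (false) { y = 39; }'


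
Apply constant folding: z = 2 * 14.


2 * 14 = 28 at compile time
Optimized: z = 28


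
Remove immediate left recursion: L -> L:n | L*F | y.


Left-recursive alternatives: L:n, L*F; non-recursive: y
Introduce L': L -> yL', L' -> :nL' | *FL' | ε


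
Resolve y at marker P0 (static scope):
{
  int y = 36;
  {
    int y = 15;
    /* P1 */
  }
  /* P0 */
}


y declared in the same block as P0
y = 36


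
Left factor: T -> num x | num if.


Common prefix: 'num'
Factored: T -> num T', T' -> x | if


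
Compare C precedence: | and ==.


'==' is equality (level 6); '|' is bitwise OR (level 3)
Higher level binds tighter
'==' has higher precedence than '|'


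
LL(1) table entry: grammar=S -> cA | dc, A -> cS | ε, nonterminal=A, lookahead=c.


For [A, c]: 'c' ∈ FIRST(cS)
Entry: A -> cS


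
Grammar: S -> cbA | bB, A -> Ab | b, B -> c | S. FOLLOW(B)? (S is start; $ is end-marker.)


$ ∈ FOLLOW(S). For each A -> αBβ: add FIRST(β)\{ε} to FOLLOW(B); if β nullable, add FOLLOW(A).
FOLLOW(B) = {$}


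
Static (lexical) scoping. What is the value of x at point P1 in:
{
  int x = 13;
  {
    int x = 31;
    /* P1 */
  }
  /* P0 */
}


x declared in the same block as P1
x = 31


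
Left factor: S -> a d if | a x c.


Common prefix: 'a'
Factored: S -> a S', S' -> d if | x c


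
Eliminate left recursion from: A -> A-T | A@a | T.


Left-recursive alternatives: A-T, A@a; non-recursive: T
Introduce A': A -> TA', A' -> -TA' | @aA' | ε


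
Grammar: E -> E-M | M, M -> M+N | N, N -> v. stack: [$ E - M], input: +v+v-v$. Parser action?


'+' can extend M; shift to build M -> M+N
Action: shift


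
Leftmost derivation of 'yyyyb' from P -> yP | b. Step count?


Derivation: P => yP => yyP => yyyP => yyyyP => yyyyb
Steps: 5


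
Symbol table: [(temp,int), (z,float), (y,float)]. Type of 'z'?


Lookup 'z' → type float


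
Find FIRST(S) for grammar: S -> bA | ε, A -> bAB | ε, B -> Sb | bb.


Per alternative of S: FIRST(bA) = {b}; FIRST(ε) = {ε}
FIRST(S) = {b, ε}


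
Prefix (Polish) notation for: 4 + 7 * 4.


'*' binds tighter: tree is (+ 4 (* 7 4))
Prefix: + 4 * 7 4


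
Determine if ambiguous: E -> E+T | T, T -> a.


precedence layered via separate nonterminal T: deterministic
Unambiguous


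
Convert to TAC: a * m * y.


Break into single-operator statements:
t1 = a * m
t2 = t1 * y


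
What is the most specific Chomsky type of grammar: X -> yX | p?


Right-linear: every RHS is a terminal or a terminal followed by one nonterminal
Classification: Type 3 (Regular)


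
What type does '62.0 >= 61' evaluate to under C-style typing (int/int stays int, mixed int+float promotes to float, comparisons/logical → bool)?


Operand types: float >= int
Rule: comparison yields bool
Result type: bool


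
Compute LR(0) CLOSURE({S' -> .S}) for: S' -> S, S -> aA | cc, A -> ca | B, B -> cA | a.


Start: S' -> .S
For each item with dot before a nonterminal B, add B -> .γ for every B-production
Closure: [S' -> .S, S -> .aA, S -> .cc]


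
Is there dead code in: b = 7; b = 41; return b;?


first assignment to b is overwritten before any read
Dead: 'b = 7'


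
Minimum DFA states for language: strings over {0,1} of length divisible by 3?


Track length mod 3: states 0..2, accept at 0
Minimal DFA: 3 states


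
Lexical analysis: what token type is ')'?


Pattern: delimiter/punctuation
Type: PUNCTUATION


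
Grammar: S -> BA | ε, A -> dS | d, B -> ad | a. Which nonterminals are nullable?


A nonterminal is nullable iff some alternative derives ε (directly, or every symbol in it is nullable)
Nullable: {S}


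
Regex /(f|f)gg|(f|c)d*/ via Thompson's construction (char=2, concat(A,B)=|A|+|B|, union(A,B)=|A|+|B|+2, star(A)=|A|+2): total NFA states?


Syntax tree has 7 char leaf(s), 3 union(s), 1 star(s)
chars contribute 7×2 = 14; each union adds +2; each star adds +2
Total: 14 + 6 + 2 = 22 states


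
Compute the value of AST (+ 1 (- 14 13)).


Evaluate inner: (- 14 13) = 1
Evaluate root: (+ 1 1) = 2
Result: 2


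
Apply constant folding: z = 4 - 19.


4 - 19 = -15 at compile time
Optimized: z = -15


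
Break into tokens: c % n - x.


Scan left to right, longest-match per lexeme
Tokens: ID(c), OP(%), ID(n), OP(-), ID(x)


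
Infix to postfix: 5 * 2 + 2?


Left to right (same or higher precedence on left)
Postfix: 5 2 * 2 +


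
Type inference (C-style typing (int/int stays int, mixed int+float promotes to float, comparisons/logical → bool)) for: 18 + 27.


Operand types: int + int
Rule: mixed int/float promotes to float; int/int stays int
Result type: int


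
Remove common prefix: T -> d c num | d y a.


Common prefix: 'd'
Factored: T -> d T', T' -> c num | y a


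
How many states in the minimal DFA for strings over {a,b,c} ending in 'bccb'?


Track the longest suffix of input matching a prefix of 'bccb': 5 classes (prefixes of length 0..4)
Minimal DFA: 5 states


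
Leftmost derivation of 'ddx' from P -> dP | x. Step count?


Derivation: P => dP => ddP => ddx
Steps: 3


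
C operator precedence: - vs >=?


'-' is additive (level 9); '>=' is relational (level 7)
Higher level binds tighter
'-' has higher precedence than '>='


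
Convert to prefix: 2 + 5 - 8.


left-to-right (same/higher precedence on left): tree is (- (+ 2 5) 8)
Prefix: - + 2 5 8


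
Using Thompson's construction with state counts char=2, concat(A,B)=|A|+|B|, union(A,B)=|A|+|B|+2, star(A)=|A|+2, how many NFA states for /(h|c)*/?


Syntax tree has 2 char leaf(s), 1 union(s), 1 star(s)
chars contribute 2×2 = 4; each union adds +2; each star adds +2
Total: 4 + 2 + 2 = 8 states


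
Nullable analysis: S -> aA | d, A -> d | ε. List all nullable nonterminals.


A nonterminal is nullable iff some alternative derives ε (directly, or every symbol in it is nullable)
Nullable: {A}


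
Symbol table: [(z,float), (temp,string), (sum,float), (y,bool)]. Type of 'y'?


Lookup 'y' → type bool


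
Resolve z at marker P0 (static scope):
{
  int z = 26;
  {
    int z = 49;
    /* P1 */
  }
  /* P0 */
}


z declared in the same block as P0
z = 26


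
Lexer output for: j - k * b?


Scan left to right, longest-match per lexeme
Tokens: ID(j), OP(-), ID(k), OP(*), ID(b)


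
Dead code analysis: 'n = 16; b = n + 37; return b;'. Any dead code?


n is read by b's definition; b is returned
No dead code


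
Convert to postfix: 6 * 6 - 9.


Left to right (same or higher precedence on left)
Postfix: 6 6 * 9 -


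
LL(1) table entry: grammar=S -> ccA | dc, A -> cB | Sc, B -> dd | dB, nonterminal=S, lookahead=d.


For [S, d]: 'd' ∈ FIRST(dc)
Entry: S -> dc


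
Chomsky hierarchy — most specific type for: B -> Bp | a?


Left-linear: every RHS is a terminal or one nonterminal followed by a terminal
Classification: Type 3 (Regular)


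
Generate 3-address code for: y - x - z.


Break into single-operator statements:
t1 = y - x
t2 = t1 - z


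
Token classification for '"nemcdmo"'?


Pattern: double-quoted sequence
Type: STRING_LITERAL


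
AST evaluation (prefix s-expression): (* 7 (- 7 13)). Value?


Evaluate inner: (- 7 13) = -6
Evaluate root: (* 7 -6) = -42
Result: -42


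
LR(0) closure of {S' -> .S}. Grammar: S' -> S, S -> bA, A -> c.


Start: S' -> .S
For each item with dot before a nonterminal B, add B -> .γ for every B-production
Closure: [S' -> .S, S -> .bA]


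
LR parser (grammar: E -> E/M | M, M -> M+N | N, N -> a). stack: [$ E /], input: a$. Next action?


no handle ('E/' is not any RHS); shift 'a'
Action: shift


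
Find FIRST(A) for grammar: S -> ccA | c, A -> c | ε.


Per alternative of A: FIRST(c) = {c}; FIRST(ε) = {ε}
FIRST(A) = {c, ε}


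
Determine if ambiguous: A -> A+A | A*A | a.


'a+a*a' has two parse trees (no precedence encoded between + and *)
Ambiguous


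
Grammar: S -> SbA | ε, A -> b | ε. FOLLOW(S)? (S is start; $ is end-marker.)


$ ∈ FOLLOW(S). For each A -> αBβ: add FIRST(β)\{ε} to FOLLOW(B); if β nullable, add FOLLOW(A).
FOLLOW(S) = {$, b}


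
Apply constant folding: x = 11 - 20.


11 - 20 = -9 at compile time
Optimized: x = -9


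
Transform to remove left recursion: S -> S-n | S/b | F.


Left-recursive alternatives: S-n, S/b; non-recursive: F
Introduce S': S -> FS', S' -> -nS' | /bS' | ε


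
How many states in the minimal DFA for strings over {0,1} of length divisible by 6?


Track length mod 6: states 0..5, accept at 0
Minimal DFA: 6 states


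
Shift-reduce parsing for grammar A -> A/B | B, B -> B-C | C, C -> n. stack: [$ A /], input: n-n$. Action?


no handle ('A/' is not any RHS); shift 'n'
Action: shift


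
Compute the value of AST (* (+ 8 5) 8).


Evaluate inner: (+ 8 5) = 13
Evaluate root: (* 13 8) = 104
Result: 104


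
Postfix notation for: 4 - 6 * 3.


* has higher precedence, evaluate 6*3 first
Postfix: 4 6 3 * -


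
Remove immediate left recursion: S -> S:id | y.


Left-recursive alternatives: S:id; non-recursive: y
Introduce S': S -> yS', S' -> :idS' | ε


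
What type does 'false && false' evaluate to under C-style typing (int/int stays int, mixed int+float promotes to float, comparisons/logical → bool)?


Operand types: bool && bool
Rule: logical operators take bool operands and yield bool
Result type: bool


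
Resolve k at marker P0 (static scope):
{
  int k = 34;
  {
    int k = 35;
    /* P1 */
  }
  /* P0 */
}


k declared in the same block as P0
k = 34


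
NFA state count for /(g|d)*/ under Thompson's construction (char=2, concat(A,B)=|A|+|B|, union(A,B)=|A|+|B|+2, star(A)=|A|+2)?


Syntax tree has 2 char leaf(s), 1 union(s), 1 star(s)
chars contribute 2×2 = 4; each union adds +2; each star adds +2
Total: 4 + 2 + 2 = 8 states


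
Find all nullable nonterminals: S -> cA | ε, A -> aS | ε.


A nonterminal is nullable iff some alternative derives ε (directly, or every symbol in it is nullable)
Nullable: {A, S}


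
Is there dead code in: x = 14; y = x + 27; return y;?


x is read by y's definition; y is returned
No dead code


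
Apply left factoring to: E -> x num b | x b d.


Common prefix: 'x'
Factored: E -> x E', E' -> num b | b d


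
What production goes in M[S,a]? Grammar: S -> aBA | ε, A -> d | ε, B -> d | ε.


For [S, a]: 'a' ∈ FIRST(aBA)
Entry: S -> aBA


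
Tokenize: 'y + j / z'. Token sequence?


Scan left to right, longest-match per lexeme
Tokens: ID(y), OP(+), ID(j), OP(/), ID(z)


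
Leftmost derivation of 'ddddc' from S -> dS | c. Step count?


Derivation: S => dS => ddS => dddS => ddddS => ddddc
Steps: 5


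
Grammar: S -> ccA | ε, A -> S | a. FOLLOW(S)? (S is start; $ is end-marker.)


$ ∈ FOLLOW(S). For each A -> αBβ: add FIRST(β)\{ε} to FOLLOW(B); if β nullable, add FOLLOW(A).
FOLLOW(S) = {$}


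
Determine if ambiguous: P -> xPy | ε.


balanced x^n…y^n: each string has a unique parse
Unambiguous


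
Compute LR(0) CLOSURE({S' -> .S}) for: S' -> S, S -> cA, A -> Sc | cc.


Start: S' -> .S
For each item with dot before a nonterminal B, add B -> .γ for every B-production
Closure: [S' -> .S, S -> .cA]


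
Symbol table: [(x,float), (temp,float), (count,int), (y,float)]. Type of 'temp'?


Lookup 'temp' → type float


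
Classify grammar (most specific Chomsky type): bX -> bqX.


LHS has context (more than one symbol) and |LHS| ≤ |RHS|
Classification: Type 1 (Context-Sensitive)


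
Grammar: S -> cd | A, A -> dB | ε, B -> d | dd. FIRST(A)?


Per alternative of A: FIRST(dB) = {d}; FIRST(ε) = {ε}
FIRST(A) = {d, ε}


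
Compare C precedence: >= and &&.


'>=' is relational (level 7); '&&' is logical AND (level 2)
Higher level binds tighter
'>=' has higher precedence than '&&'


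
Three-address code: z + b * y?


Break into single-operator statements:
t1 = b * y
t2 = z + t1


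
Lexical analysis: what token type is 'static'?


Pattern: reserved word
Type: KEYWORD


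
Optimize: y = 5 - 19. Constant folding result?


5 - 19 = -14 at compile time
Optimized: y = -14


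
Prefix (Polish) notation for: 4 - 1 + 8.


left-to-right (same/higher precedence on left): tree is (+ (- 4 1) 8)
Prefix: + - 4 1 8


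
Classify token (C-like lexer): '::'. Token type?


Pattern: operator symbol
Type: OPERATOR


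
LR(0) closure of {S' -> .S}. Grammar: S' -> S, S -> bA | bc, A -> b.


Start: S' -> .S
For each item with dot before a nonterminal B, add B -> .γ for every B-production
Closure: [S' -> .S, S -> .bA, S -> .bc]


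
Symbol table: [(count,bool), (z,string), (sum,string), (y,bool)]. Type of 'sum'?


Lookup 'sum' → type string


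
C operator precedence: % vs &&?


'%' is multiplicative (level 10); '&&' is logical AND (level 2)
Higher level binds tighter
'%' has higher precedence than '&&'


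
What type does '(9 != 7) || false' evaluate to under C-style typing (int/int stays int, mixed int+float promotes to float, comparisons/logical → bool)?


Operand types: bool || bool
Rule: logical operators take bool operands and yield bool
Result type: bool


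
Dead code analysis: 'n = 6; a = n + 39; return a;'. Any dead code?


n is read by a's definition; a is returned
No dead code


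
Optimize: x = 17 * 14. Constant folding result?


17 * 14 = 238 at compile time
Optimized: x = 238


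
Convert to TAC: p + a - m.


Break into single-operator statements:
t1 = p + a
t2 = t1 - m


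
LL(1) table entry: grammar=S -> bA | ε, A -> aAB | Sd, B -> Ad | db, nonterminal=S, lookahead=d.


For [S, d]: ε is nullable and 'd' ∈ FOLLOW(S)
Entry: S -> ε


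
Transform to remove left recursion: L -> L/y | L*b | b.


Left-recursive alternatives: L/y, L*b; non-recursive: b
Introduce L': L -> bL', L' -> /yL' | *bL' | ε


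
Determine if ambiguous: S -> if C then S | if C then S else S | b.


dangling else: 'if C then if C then b else b' parses two ways
Ambiguous


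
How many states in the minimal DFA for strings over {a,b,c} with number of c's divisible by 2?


Track (count of c) mod 2: states 0..1, accept at 0
Minimal DFA: 2 states


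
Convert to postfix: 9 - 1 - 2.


Left to right (same or higher precedence on left)
Postfix: 9 1 - 2 -


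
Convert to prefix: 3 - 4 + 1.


left-to-right (same/higher precedence on left): tree is (+ (- 3 4) 1)
Prefix: + - 3 4 1


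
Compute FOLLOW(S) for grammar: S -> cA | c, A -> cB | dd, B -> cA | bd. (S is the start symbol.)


$ ∈ FOLLOW(S). For each A -> αBβ: add FIRST(β)\{ε} to FOLLOW(B); if β nullable, add FOLLOW(A).
FOLLOW(S) = {$}


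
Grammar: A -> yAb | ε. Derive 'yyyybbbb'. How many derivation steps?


Derivation: A => yAb => yyAbb => yyyAbbb => yyyyAbbbb => yyyybbbb
Steps: 5


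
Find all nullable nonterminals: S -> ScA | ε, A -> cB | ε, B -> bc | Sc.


A nonterminal is nullable iff some alternative derives ε (directly, or every symbol in it is nullable)
Nullable: {A, S}


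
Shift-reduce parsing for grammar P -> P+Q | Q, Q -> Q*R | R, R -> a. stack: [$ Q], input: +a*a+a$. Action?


lookahead ∉ {*} so Q won't extend; reduce P -> Q
Action: reduce (P -> Q)


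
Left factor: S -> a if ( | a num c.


Common prefix: 'a'
Factored: S -> a S', S' -> if ( | num c


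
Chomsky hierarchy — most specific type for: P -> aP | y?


Right-linear: every RHS is a terminal or a terminal followed by one nonterminal
Classification: Type 3 (Regular)


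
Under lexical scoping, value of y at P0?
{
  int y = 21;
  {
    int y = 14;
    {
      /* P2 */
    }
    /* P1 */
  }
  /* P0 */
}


y declared in the same block as P0
y = 21


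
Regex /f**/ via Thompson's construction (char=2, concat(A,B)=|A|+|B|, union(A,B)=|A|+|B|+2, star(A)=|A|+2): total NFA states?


Syntax tree has 1 char leaf(s), 0 union(s), 2 star(s)
chars contribute 1×2 = 2; each union adds +2; each star adds +2
Total: 2 + 0 + 4 = 6 states


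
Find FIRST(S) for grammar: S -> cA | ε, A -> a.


Per alternative of S: FIRST(cA) = {c}; FIRST(ε) = {ε}
FIRST(S) = {c, ε}


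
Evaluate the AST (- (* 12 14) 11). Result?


Evaluate inner: (* 12 14) = 168
Evaluate root: (- 168 11) = 157
Result: 157


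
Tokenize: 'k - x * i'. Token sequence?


Scan left to right, longest-match per lexeme
Tokens: ID(k), OP(-), ID(x), OP(*), ID(i)


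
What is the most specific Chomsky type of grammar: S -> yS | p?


Right-linear: every RHS is a terminal or a terminal followed by one nonterminal
Classification: Type 3 (Regular)


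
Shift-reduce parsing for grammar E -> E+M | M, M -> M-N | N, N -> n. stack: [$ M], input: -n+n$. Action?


shift '-' to continue M -> M-N
Action: shift


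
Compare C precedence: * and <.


'*' is multiplicative (level 10); '<' is relational (level 7)
Higher level binds tighter
'*' has higher precedence than '<'


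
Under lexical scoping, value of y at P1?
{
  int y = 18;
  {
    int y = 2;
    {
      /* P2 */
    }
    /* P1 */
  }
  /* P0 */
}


y declared in the same block as P1
y = 2


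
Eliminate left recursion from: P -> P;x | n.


Left-recursive alternatives: P;x; non-recursive: n
Introduce P': P -> nP', P' -> ;xP' | ε


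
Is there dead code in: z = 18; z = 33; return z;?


first assignment to z is overwritten before any read
Dead: 'z = 18'


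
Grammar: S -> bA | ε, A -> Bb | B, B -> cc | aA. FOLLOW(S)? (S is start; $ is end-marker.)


$ ∈ FOLLOW(S). For each A -> αBβ: add FIRST(β)\{ε} to FOLLOW(B); if β nullable, add FOLLOW(A).
FOLLOW(S) = {$}


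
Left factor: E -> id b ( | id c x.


Common prefix: 'id'
Factored: E -> id E', E' -> b ( | c x


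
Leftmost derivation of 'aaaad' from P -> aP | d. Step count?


Derivation: P => aP => aaP => aaaP => aaaaP => aaaad
Steps: 5


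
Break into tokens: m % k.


Scan left to right, longest-match per lexeme
Tokens: ID(m), OP(%), ID(k)


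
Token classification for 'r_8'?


Pattern: letter/underscore followed by alphanumerics, not a keyword
Type: IDENTIFIER


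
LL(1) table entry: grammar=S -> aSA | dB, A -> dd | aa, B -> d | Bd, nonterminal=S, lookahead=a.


For [S, a]: 'a' ∈ FIRST(aSA)
Entry: S -> aSA


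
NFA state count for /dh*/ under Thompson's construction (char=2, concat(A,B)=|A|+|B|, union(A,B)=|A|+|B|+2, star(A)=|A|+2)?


Syntax tree has 2 char leaf(s), 0 union(s), 1 star(s)
chars contribute 2×2 = 4; each union adds +2; each star adds +2
Total: 4 + 0 + 2 = 6 states


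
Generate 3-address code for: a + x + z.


Break into single-operator statements:
t1 = a + x
t2 = t1 + z


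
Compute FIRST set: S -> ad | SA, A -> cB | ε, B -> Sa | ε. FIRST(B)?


Per alternative of B: FIRST(Sa) = {a}; FIRST(ε) = {ε}
FIRST(B) = {a, ε}


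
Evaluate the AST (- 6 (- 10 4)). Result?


Evaluate inner: (- 10 4) = 6
Evaluate root: (- 6 6) = 0
Result: 0


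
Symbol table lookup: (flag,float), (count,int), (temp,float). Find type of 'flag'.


Lookup 'flag' → type float


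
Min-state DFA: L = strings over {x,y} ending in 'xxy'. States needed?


Track the longest suffix of input matching a prefix of 'xxy': 4 classes (prefixes of length 0..3)
Minimal DFA: 4 states


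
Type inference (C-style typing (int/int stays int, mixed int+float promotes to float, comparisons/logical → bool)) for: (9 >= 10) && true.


Operand types: bool && bool
Rule: logical operators take bool operands and yield bool
Result type: bool


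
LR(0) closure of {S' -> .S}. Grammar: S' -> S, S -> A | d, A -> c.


Start: S' -> .S
For each item with dot before a nonterminal B, add B -> .γ for every B-production
Closure: [S' -> .S, S -> .A, S -> .d, A -> .c]


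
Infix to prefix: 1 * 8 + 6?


left-to-right (same/higher precedence on left): tree is (+ (* 1 8) 6)
Prefix: + * 1 8 6


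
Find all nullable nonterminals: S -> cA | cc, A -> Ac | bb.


A nonterminal is nullable iff some alternative derives ε (directly, or every symbol in it is nullable)
Nullable: {}


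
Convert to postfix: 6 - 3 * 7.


* has higher precedence, evaluate 3*7 first
Postfix: 6 3 7 * -


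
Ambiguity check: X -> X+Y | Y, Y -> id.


precedence layered via separate nonterminal Y: deterministic
Unambiguous


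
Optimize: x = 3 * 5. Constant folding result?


3 * 5 = 15 at compile time
Optimized: x = 15


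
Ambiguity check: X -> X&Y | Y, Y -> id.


precedence layered via separate nonterminal Y: deterministic
Unambiguous


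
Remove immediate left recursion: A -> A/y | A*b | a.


Left-recursive alternatives: A/y, A*b; non-recursive: a
Introduce A': A -> aA', A' -> /yA' | *bA' | ε


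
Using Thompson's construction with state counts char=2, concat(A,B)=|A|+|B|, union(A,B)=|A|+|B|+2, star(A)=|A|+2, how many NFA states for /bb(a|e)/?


Syntax tree has 4 char leaf(s), 1 union(s), 0 star(s)
chars contribute 4×2 = 8; each union adds +2; each star adds +2
Total: 8 + 2 + 0 = 10 states


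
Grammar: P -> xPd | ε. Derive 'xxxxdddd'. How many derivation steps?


Derivation: P => xPd => xxPdd => xxxPddd => xxxxPdddd => xxxxdddd
Steps: 5


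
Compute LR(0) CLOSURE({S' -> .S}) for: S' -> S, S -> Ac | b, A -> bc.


Start: S' -> .S
For each item with dot before a nonterminal B, add B -> .γ for every B-production
Closure: [S' -> .S, S -> .Ac, S -> .b, A -> .bc]


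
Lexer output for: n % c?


Scan left to right, longest-match per lexeme
Tokens: ID(n), OP(%), ID(c)


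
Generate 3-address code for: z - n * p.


Break into single-operator statements:
t1 = n * p
t2 = z - t1


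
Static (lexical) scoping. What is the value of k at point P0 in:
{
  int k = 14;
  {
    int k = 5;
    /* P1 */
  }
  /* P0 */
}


k declared in the same block as P0
k = 14


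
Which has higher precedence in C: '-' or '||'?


'-' is additive (level 9); '||' is logical OR (level 1)
Higher level binds tighter
'-' has higher precedence than '||'


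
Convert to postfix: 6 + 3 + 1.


Left to right (same or higher precedence on left)
Postfix: 6 3 + 1 +


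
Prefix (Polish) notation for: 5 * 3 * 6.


left-to-right (same/higher precedence on left): tree is (* (* 5 3) 6)
Prefix: * * 5 3 6


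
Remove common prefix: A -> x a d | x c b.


Common prefix: 'x'
Factored: A -> x A', A' -> a d | c b


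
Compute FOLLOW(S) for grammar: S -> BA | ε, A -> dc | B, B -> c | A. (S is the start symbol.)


$ ∈ FOLLOW(S). For each A -> αBβ: add FIRST(β)\{ε} to FOLLOW(B); if β nullable, add FOLLOW(A).
FOLLOW(S) = {$}


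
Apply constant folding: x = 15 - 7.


15 - 7 = 8 at compile time
Optimized: x = 8


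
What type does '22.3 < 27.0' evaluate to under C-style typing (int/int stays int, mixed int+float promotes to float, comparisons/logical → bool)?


Operand types: float < float
Rule: comparison yields bool
Result type: bool


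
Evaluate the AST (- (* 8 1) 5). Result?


Evaluate inner: (* 8 1) = 8
Evaluate root: (- 8 5) = 3
Result: 3


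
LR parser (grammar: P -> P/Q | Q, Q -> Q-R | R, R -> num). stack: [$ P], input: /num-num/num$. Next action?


shift '/' to continue P -> P/Q
Action: shift


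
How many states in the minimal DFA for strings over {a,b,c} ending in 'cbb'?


Track the longest suffix of input matching a prefix of 'cbb': 4 classes (prefixes of length 0..3)
Minimal DFA: 4 states


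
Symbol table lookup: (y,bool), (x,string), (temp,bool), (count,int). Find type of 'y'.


Lookup 'y' → type bool


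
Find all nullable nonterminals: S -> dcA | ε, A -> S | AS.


A nonterminal is nullable iff some alternative derives ε (directly, or every symbol in it is nullable)
Nullable: {A, S}


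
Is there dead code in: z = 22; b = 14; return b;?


z is assigned but never read
Dead: 'z = 22'


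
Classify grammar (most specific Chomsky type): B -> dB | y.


Right-linear: every RHS is a terminal or a terminal followed by one nonterminal
Classification: Type 3 (Regular)


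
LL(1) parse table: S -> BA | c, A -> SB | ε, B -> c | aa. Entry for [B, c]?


For [B, c]: 'c' ∈ FIRST(c)
Entry: B -> c


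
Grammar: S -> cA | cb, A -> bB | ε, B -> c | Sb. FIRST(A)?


Per alternative of A: FIRST(bB) = {b}; FIRST(ε) = {ε}
FIRST(A) = {b, ε}


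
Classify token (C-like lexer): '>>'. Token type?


Pattern: operator symbol
Type: OPERATOR


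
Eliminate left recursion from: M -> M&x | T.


Left-recursive alternatives: M&x; non-recursive: T
Introduce M': M -> TM', M' -> &xM' | ε


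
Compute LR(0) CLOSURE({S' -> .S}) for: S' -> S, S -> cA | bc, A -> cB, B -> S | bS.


Start: S' -> .S
For each item with dot before a nonterminal B, add B -> .γ for every B-production
Closure: [S' -> .S, S -> .cA, S -> .bc]


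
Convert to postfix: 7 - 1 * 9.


* has higher precedence, evaluate 1*9 first
Postfix: 7 1 9 * -


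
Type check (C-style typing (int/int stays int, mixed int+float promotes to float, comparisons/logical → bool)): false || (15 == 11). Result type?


Operand types: bool || bool
Rule: logical operators take bool operands and yield bool
Result type: bool


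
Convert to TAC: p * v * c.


Break into single-operator statements:
t1 = p * v
t2 = t1 * c


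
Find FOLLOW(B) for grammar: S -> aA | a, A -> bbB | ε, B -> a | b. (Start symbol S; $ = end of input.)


$ ∈ FOLLOW(S). For each A -> αBβ: add FIRST(β)\{ε} to FOLLOW(B); if β nullable, add FOLLOW(A).
FOLLOW(B) = {$}


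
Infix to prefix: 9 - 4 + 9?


left-to-right (same/higher precedence on left): tree is (+ (- 9 4) 9)
Prefix: + - 9 4 9


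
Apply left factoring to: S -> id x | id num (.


Common prefix: 'id'
Factored: S -> id S', S' -> x | num (


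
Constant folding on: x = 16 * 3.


16 * 3 = 48 at compile time
Optimized: x = 48


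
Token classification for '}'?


Pattern: delimiter/punctuation
Type: PUNCTUATION


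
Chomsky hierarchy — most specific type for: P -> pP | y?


Right-linear: every RHS is a terminal or a terminal followed by one nonterminal
Classification: Type 3 (Regular)


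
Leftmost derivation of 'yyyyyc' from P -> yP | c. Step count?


Derivation: P => yP => yyP => yyyP => yyyyP => yyyyyP => yyyyyc
Steps: 6


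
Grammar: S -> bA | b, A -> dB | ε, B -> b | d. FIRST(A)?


Per alternative of A: FIRST(dB) = {d}; FIRST(ε) = {ε}
FIRST(A) = {d, ε}


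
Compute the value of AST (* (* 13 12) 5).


Evaluate inner: (* 13 12) = 156
Evaluate root: (* 156 5) = 780
Result: 780


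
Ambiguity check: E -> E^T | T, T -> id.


precedence layered via separate nonterminal T: deterministic
Unambiguous


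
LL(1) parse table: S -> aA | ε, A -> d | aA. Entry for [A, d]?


For [A, d]: 'd' ∈ FIRST(d)
Entry: A -> d


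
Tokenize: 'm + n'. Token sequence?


Scan left to right, longest-match per lexeme
Tokens: ID(m), OP(+), ID(n)


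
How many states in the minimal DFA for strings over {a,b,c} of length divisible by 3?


Track length mod 3: states 0..2, accept at 0
Minimal DFA: 3 states


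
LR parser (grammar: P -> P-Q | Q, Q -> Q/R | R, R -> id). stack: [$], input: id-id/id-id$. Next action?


no handle on stack; shift 'id'
Action: shift


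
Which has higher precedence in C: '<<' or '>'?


'<<' is shift (level 8); '>' is relational (level 7)
Higher level binds tighter
'<<' has higher precedence than '>'


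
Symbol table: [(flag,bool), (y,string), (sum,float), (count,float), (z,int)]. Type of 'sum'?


Lookup 'sum' → type float


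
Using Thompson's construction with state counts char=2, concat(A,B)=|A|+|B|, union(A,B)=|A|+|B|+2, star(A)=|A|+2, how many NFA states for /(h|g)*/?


Syntax tree has 2 char leaf(s), 1 union(s), 1 star(s)
chars contribute 2×2 = 4; each union adds +2; each star adds +2
Total: 4 + 2 + 2 = 8 states


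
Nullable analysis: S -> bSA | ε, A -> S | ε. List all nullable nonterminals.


A nonterminal is nullable iff some alternative derives ε (directly, or every symbol in it is nullable)
Nullable: {A, S}


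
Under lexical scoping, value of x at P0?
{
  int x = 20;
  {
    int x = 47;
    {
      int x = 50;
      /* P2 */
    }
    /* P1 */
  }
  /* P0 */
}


x declared in the same block as P0
x = 20


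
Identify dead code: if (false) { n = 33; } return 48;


condition is constant false, so the whole block is unreachable
Dead: 'if (false) { n = 33; }'


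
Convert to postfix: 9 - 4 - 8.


Left to right (same or higher precedence on left)
Postfix: 9 4 - 8 -


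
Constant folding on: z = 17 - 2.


17 - 2 = 15 at compile time
Optimized: z = 15


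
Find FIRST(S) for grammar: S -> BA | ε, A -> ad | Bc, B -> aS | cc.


Per alternative of S: FIRST(BA) = {a, c}; FIRST(ε) = {ε}
FIRST(S) = {a, c, ε}


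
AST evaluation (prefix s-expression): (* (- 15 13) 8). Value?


Evaluate inner: (- 15 13) = 2
Evaluate root: (* 2 8) = 16
Result: 16


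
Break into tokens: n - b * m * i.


Scan left to right, longest-match per lexeme
Tokens: ID(n), OP(-), ID(b), OP(*), ID(m), OP(*), ID(i)


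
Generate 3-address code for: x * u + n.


Break into single-operator statements:
t1 = x * u
t2 = t1 + n


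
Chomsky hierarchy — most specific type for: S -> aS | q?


Right-linear: every RHS is a terminal or a terminal followed by one nonterminal
Classification: Type 3 (Regular)


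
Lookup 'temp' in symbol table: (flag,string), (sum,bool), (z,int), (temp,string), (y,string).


Lookup 'temp' → type string


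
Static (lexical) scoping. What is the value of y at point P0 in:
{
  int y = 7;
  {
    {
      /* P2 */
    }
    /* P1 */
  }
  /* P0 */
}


y declared in the same block as P0
y = 7


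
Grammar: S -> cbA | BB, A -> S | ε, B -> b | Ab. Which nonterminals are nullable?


A nonterminal is nullable iff some alternative derives ε (directly, or every symbol in it is nullable)
Nullable: {A}


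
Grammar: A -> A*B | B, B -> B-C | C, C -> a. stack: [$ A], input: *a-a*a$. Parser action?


shift '*' to continue A -> A*B
Action: shift


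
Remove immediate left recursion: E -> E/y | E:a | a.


Left-recursive alternatives: E/y, E:a; non-recursive: a
Introduce E': E -> aE', E' -> /yE' | :aE' | ε


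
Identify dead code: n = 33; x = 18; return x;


n is assigned but never read
Dead: 'n = 33'


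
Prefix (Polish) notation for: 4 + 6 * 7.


'*' binds tighter: tree is (+ 4 (* 6 7))
Prefix: + 4 * 6 7


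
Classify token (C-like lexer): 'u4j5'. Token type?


Pattern: letter/underscore followed by alphanumerics, not a keyword
Type: IDENTIFIER


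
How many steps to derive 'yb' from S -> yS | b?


Derivation: S => yS => yb
Steps: 2


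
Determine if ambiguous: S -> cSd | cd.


balanced c^n…d^n: each string has a unique parse
Unambiguous


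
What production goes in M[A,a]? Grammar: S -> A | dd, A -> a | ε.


For [A, a]: 'a' ∈ FIRST(a)
Entry: A -> a


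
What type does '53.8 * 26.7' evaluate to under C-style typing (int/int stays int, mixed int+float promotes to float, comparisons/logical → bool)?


Operand types: float * float
Rule: mixed int/float promotes to float; int/int stays int
Result type: float


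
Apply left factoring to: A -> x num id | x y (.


Common prefix: 'x'
Factored: A -> x A', A' -> num id | y (


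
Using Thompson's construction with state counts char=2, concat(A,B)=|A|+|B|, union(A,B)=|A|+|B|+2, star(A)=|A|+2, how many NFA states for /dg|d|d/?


Syntax tree has 4 char leaf(s), 2 union(s), 0 star(s)
chars contribute 4×2 = 8; each union adds +2; each star adds +2
Total: 8 + 4 + 0 = 12 states


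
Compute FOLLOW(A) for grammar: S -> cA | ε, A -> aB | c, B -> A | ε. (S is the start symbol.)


$ ∈ FOLLOW(S). For each A -> αBβ: add FIRST(β)\{ε} to FOLLOW(B); if β nullable, add FOLLOW(A).
FOLLOW(A) = {$}


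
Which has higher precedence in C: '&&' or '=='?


'==' is equality (level 6); '&&' is logical AND (level 2)
Higher level binds tighter
'==' has higher precedence than '&&'


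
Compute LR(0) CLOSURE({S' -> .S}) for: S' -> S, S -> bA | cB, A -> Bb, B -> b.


Start: S' -> .S
For each item with dot before a nonterminal B, add B -> .γ for every B-production
Closure: [S' -> .S, S -> .bA, S -> .cB]


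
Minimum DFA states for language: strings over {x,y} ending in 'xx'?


Track the longest suffix of input matching a prefix of 'xx': 3 classes (prefixes of length 0..2)
Minimal DFA: 3 states


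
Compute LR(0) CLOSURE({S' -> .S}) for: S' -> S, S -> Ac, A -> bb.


Start: S' -> .S
For each item with dot before a nonterminal B, add B -> .γ for every B-production
Closure: [S' -> .S, S -> .Ac, A -> .bb]


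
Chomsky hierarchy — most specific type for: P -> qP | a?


Right-linear: every RHS is a terminal or a terminal followed by one nonterminal
Classification: Type 3 (Regular)


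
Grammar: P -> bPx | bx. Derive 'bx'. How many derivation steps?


Derivation: P => bx
Steps: 1


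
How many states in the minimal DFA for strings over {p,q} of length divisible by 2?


Track length mod 2: states 0..1, accept at 0
Minimal DFA: 2 states


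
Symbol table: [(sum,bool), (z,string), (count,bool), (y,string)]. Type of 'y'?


Lookup 'y' → type string


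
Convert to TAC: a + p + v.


Break into single-operator statements:
t1 = a + p
t2 = t1 + v


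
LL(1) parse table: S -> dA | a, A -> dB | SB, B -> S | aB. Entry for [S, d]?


For [S, d]: 'd' ∈ FIRST(dA)
Entry: S -> dA


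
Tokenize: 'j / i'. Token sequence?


Scan left to right, longest-match per lexeme
Tokens: ID(j), OP(/), ID(i)


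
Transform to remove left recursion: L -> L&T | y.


Left-recursive alternatives: L&T; non-recursive: y
Introduce L': L -> yL', L' -> &TL' | ε


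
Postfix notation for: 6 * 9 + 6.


Left to right (same or higher precedence on left)
Postfix: 6 9 * 6 +


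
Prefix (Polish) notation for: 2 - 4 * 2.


'*' binds tighter: tree is (- 2 (* 4 2))
Prefix: - 2 * 4 2


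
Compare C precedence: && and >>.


'>>' is shift (level 8); '&&' is logical AND (level 2)
Higher level binds tighter
'>>' has higher precedence than '&&'


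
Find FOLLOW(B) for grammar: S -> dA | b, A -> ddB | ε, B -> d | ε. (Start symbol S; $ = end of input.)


$ ∈ FOLLOW(S). For each A -> αBβ: add FIRST(β)\{ε} to FOLLOW(B); if β nullable, add FOLLOW(A).
FOLLOW(B) = {$}


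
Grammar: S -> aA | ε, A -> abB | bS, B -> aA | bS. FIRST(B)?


Per alternative of B: FIRST(aA) = {a}; FIRST(bS) = {b}
FIRST(B) = {a, b}


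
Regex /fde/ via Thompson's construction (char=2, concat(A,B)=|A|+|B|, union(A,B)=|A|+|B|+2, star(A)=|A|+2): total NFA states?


Syntax tree has 3 char leaf(s), 0 union(s), 0 star(s)
chars contribute 3×2 = 6; each union adds +2; each star adds +2
Total: 6 + 0 + 0 = 6 states


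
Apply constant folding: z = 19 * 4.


19 * 4 = 76 at compile time
Optimized: z = 76


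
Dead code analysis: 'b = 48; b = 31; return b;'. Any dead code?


first assignment to b is overwritten before any read
Dead: 'b = 48'


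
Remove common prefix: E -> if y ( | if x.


Common prefix: 'if'
Factored: E -> if E', E' -> y ( | x


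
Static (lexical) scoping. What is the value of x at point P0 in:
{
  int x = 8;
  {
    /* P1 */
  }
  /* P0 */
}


x declared in the same block as P0
x = 8


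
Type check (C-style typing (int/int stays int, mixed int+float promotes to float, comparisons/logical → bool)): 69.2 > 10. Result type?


Operand types: float > int
Rule: comparison yields bool
Result type: bool


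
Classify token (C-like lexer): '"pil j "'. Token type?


Pattern: double-quoted sequence
Type: STRING_LITERAL


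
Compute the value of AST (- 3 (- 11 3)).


Evaluate inner: (- 11 3) = 8
Evaluate root: (- 3 8) = -5
Result: -5


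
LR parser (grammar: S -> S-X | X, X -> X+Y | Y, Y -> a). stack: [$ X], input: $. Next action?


lookahead ∉ {+} so X won't extend; reduce S -> X
Action: reduce (S -> X)


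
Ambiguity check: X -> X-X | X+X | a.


'a-a+a' has two parse trees (no precedence encoded between - and +)
Ambiguous


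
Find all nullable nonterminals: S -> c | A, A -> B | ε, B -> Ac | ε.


A nonterminal is nullable iff some alternative derives ε (directly, or every symbol in it is nullable)
Nullable: {A, B, S}


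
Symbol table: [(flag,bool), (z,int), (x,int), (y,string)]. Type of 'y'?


Lookup 'y' → type string


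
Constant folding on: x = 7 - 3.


7 - 3 = 4 at compile time
Optimized: x = 4


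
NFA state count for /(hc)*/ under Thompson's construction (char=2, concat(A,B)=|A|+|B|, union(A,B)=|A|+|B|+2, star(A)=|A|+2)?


Syntax tree has 2 char leaf(s), 0 union(s), 1 star(s)
chars contribute 2×2 = 4; each union adds +2; each star adds +2
Total: 4 + 0 + 2 = 6 states


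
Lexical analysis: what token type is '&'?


Pattern: operator symbol
Type: OPERATOR


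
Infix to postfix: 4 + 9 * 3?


* has higher precedence, evaluate 9*3 first
Postfix: 4 9 3 * +


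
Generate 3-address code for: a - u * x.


Break into single-operator statements:
t1 = u * x
t2 = a - t1


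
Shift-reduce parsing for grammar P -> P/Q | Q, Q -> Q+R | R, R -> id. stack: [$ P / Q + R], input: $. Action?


handle 'Q+R' on top
Action: reduce (Q -> Q+R)


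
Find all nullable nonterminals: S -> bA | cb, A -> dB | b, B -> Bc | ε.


A nonterminal is nullable iff some alternative derives ε (directly, or every symbol in it is nullable)
Nullable: {B}


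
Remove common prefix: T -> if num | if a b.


Common prefix: 'if'
Factored: T -> if T', T' -> num | a b


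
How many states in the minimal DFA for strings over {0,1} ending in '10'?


Track the longest suffix of input matching a prefix of '10': 3 classes (prefixes of length 0..2)
Minimal DFA: 3 states
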